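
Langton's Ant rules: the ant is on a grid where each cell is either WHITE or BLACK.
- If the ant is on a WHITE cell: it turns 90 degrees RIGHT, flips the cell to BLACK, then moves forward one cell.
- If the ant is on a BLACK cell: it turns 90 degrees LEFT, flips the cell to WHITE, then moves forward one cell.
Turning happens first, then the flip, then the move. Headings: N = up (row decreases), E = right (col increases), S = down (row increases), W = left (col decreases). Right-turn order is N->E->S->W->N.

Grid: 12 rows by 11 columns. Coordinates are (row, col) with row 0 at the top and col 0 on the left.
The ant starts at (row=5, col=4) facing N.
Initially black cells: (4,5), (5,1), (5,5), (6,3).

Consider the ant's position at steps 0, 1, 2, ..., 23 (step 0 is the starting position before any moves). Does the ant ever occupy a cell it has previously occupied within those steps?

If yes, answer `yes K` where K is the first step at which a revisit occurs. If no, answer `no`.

Step 1: on WHITE (5,4): turn R to E, flip to black, move to (5,5). |black|=5 — new cell
Step 2: on BLACK (5,5): turn L to N, flip to white, move to (4,5). |black|=4 — new cell
Step 3: on BLACK (4,5): turn L to W, flip to white, move to (4,4). |black|=3 — new cell
Step 4: on WHITE (4,4): turn R to N, flip to black, move to (3,4). |black|=4 — new cell
Step 5: on WHITE (3,4): turn R to E, flip to black, move to (3,5). |black|=5 — new cell
Step 6: on WHITE (3,5): turn R to S, flip to black, move to (4,5). |black|=6 — REVISIT

Answer: yes 6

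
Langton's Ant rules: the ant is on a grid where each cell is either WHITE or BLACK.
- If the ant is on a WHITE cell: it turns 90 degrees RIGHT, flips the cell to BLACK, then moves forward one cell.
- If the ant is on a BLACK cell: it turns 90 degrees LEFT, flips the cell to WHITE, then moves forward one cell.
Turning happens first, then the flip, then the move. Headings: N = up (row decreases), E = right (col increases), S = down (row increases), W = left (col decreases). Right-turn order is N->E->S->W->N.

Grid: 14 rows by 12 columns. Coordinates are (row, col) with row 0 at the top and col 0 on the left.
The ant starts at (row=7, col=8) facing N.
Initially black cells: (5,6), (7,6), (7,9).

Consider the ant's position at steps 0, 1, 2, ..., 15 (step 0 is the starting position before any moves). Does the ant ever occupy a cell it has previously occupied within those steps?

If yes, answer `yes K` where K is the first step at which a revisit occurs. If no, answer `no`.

Step 1: on WHITE (7,8): turn R to E, flip to black, move to (7,9). |black|=4 — new cell
Step 2: on BLACK (7,9): turn L to N, flip to white, move to (6,9). |black|=3 — new cell
Step 3: on WHITE (6,9): turn R to E, flip to black, move to (6,10). |black|=4 — new cell
Step 4: on WHITE (6,10): turn R to S, flip to black, move to (7,10). |black|=5 — new cell
Step 5: on WHITE (7,10): turn R to W, flip to black, move to (7,9). |black|=6 — REVISIT

Answer: yes 5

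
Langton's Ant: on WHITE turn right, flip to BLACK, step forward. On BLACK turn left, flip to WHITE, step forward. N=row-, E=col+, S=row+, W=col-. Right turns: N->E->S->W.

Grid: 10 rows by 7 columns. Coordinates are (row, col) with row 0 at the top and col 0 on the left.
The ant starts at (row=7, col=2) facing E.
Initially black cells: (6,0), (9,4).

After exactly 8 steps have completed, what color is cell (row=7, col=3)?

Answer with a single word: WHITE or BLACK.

Step 1: on WHITE (7,2): turn R to S, flip to black, move to (8,2). |black|=3
Step 2: on WHITE (8,2): turn R to W, flip to black, move to (8,1). |black|=4
Step 3: on WHITE (8,1): turn R to N, flip to black, move to (7,1). |black|=5
Step 4: on WHITE (7,1): turn R to E, flip to black, move to (7,2). |black|=6
Step 5: on BLACK (7,2): turn L to N, flip to white, move to (6,2). |black|=5
Step 6: on WHITE (6,2): turn R to E, flip to black, move to (6,3). |black|=6
Step 7: on WHITE (6,3): turn R to S, flip to black, move to (7,3). |black|=7
Step 8: on WHITE (7,3): turn R to W, flip to black, move to (7,2). |black|=8

Answer: BLACK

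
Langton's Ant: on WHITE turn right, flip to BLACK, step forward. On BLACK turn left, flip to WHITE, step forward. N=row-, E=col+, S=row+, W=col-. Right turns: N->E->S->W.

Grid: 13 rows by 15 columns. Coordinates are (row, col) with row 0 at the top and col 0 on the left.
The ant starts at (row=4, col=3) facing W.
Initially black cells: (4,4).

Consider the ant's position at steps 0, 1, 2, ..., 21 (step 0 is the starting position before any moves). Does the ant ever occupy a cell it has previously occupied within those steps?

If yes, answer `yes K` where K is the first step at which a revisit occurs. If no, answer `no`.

Step 1: on WHITE (4,3): turn R to N, flip to black, move to (3,3). |black|=2 — new cell
Step 2: on WHITE (3,3): turn R to E, flip to black, move to (3,4). |black|=3 — new cell
Step 3: on WHITE (3,4): turn R to S, flip to black, move to (4,4). |black|=4 — new cell
Step 4: on BLACK (4,4): turn L to E, flip to white, move to (4,5). |black|=3 — new cell
Step 5: on WHITE (4,5): turn R to S, flip to black, move to (5,5). |black|=4 — new cell
Step 6: on WHITE (5,5): turn R to W, flip to black, move to (5,4). |black|=5 — new cell
Step 7: on WHITE (5,4): turn R to N, flip to black, move to (4,4). |black|=6 — REVISIT

Answer: yes 7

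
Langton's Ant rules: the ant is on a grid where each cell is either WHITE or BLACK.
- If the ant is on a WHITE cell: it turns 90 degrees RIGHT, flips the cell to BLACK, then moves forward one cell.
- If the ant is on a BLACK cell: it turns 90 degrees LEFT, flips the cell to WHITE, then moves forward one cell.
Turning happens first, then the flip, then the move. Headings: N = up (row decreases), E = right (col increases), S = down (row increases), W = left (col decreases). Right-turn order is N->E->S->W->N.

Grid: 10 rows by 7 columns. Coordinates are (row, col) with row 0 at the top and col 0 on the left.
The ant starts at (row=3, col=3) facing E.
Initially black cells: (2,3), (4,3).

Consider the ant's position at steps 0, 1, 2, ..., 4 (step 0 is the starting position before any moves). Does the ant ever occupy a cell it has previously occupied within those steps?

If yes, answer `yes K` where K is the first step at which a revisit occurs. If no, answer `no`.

Step 1: on WHITE (3,3): turn R to S, flip to black, move to (4,3). |black|=3 — new cell
Step 2: on BLACK (4,3): turn L to E, flip to white, move to (4,4). |black|=2 — new cell
Step 3: on WHITE (4,4): turn R to S, flip to black, move to (5,4). |black|=3 — new cell
Step 4: on WHITE (5,4): turn R to W, flip to black, move to (5,3). |black|=4 — new cell
No revisit within 4 steps.

Answer: no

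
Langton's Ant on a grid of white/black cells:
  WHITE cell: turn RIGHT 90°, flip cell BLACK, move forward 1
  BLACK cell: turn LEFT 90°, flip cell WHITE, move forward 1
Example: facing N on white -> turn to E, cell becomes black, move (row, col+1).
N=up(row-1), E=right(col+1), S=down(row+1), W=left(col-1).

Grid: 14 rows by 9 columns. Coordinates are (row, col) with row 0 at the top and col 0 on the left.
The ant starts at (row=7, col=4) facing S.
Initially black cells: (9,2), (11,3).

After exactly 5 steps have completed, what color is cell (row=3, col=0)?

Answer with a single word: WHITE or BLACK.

Answer: WHITE

Derivation:
Step 1: on WHITE (7,4): turn R to W, flip to black, move to (7,3). |black|=3
Step 2: on WHITE (7,3): turn R to N, flip to black, move to (6,3). |black|=4
Step 3: on WHITE (6,3): turn R to E, flip to black, move to (6,4). |black|=5
Step 4: on WHITE (6,4): turn R to S, flip to black, move to (7,4). |black|=6
Step 5: on BLACK (7,4): turn L to E, flip to white, move to (7,5). |black|=5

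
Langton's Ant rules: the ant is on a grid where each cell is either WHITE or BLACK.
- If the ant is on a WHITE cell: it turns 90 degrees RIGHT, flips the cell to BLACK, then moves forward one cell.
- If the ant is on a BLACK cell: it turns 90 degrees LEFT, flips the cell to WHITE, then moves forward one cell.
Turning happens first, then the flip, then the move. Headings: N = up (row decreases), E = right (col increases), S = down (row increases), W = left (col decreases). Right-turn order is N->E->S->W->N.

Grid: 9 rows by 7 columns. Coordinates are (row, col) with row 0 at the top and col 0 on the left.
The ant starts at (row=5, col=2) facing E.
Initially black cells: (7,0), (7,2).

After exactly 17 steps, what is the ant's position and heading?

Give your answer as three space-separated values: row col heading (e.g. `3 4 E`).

Step 1: on WHITE (5,2): turn R to S, flip to black, move to (6,2). |black|=3
Step 2: on WHITE (6,2): turn R to W, flip to black, move to (6,1). |black|=4
Step 3: on WHITE (6,1): turn R to N, flip to black, move to (5,1). |black|=5
Step 4: on WHITE (5,1): turn R to E, flip to black, move to (5,2). |black|=6
Step 5: on BLACK (5,2): turn L to N, flip to white, move to (4,2). |black|=5
Step 6: on WHITE (4,2): turn R to E, flip to black, move to (4,3). |black|=6
Step 7: on WHITE (4,3): turn R to S, flip to black, move to (5,3). |black|=7
Step 8: on WHITE (5,3): turn R to W, flip to black, move to (5,2). |black|=8
Step 9: on WHITE (5,2): turn R to N, flip to black, move to (4,2). |black|=9
Step 10: on BLACK (4,2): turn L to W, flip to white, move to (4,1). |black|=8
Step 11: on WHITE (4,1): turn R to N, flip to black, move to (3,1). |black|=9
Step 12: on WHITE (3,1): turn R to E, flip to black, move to (3,2). |black|=10
Step 13: on WHITE (3,2): turn R to S, flip to black, move to (4,2). |black|=11
Step 14: on WHITE (4,2): turn R to W, flip to black, move to (4,1). |black|=12
Step 15: on BLACK (4,1): turn L to S, flip to white, move to (5,1). |black|=11
Step 16: on BLACK (5,1): turn L to E, flip to white, move to (5,2). |black|=10
Step 17: on BLACK (5,2): turn L to N, flip to white, move to (4,2). |black|=9

Answer: 4 2 N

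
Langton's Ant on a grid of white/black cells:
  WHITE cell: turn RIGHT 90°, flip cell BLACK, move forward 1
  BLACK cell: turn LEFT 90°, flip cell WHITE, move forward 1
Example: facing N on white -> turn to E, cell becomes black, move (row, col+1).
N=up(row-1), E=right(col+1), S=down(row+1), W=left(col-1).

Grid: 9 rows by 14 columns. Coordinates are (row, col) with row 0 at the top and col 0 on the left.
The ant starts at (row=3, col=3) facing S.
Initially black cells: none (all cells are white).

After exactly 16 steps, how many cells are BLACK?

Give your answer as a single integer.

Answer: 8

Derivation:
Step 1: on WHITE (3,3): turn R to W, flip to black, move to (3,2). |black|=1
Step 2: on WHITE (3,2): turn R to N, flip to black, move to (2,2). |black|=2
Step 3: on WHITE (2,2): turn R to E, flip to black, move to (2,3). |black|=3
Step 4: on WHITE (2,3): turn R to S, flip to black, move to (3,3). |black|=4
Step 5: on BLACK (3,3): turn L to E, flip to white, move to (3,4). |black|=3
Step 6: on WHITE (3,4): turn R to S, flip to black, move to (4,4). |black|=4
Step 7: on WHITE (4,4): turn R to W, flip to black, move to (4,3). |black|=5
Step 8: on WHITE (4,3): turn R to N, flip to black, move to (3,3). |black|=6
Step 9: on WHITE (3,3): turn R to E, flip to black, move to (3,4). |black|=7
Step 10: on BLACK (3,4): turn L to N, flip to white, move to (2,4). |black|=6
Step 11: on WHITE (2,4): turn R to E, flip to black, move to (2,5). |black|=7
Step 12: on WHITE (2,5): turn R to S, flip to black, move to (3,5). |black|=8
Step 13: on WHITE (3,5): turn R to W, flip to black, move to (3,4). |black|=9
Step 14: on WHITE (3,4): turn R to N, flip to black, move to (2,4). |black|=10
Step 15: on BLACK (2,4): turn L to W, flip to white, move to (2,3). |black|=9
Step 16: on BLACK (2,3): turn L to S, flip to white, move to (3,3). |black|=8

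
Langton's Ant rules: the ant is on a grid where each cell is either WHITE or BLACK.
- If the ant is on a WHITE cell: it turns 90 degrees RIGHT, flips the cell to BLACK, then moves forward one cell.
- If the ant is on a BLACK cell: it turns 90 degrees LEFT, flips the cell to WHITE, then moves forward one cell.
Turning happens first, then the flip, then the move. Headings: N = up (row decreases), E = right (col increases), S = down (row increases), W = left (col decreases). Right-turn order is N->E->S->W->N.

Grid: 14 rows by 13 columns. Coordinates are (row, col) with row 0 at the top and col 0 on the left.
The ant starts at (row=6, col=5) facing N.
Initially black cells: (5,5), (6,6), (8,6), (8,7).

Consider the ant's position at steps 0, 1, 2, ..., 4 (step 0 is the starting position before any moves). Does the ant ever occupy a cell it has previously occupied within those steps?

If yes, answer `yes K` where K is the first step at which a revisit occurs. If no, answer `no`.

Answer: no

Derivation:
Step 1: on WHITE (6,5): turn R to E, flip to black, move to (6,6). |black|=5 — new cell
Step 2: on BLACK (6,6): turn L to N, flip to white, move to (5,6). |black|=4 — new cell
Step 3: on WHITE (5,6): turn R to E, flip to black, move to (5,7). |black|=5 — new cell
Step 4: on WHITE (5,7): turn R to S, flip to black, move to (6,7). |black|=6 — new cell
No revisit within 4 steps.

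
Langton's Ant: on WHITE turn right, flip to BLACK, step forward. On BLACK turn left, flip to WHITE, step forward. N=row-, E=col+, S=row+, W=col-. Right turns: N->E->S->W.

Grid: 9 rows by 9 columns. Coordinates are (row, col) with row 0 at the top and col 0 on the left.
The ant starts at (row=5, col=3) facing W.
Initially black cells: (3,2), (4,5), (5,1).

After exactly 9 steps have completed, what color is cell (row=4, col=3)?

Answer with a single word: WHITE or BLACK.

Step 1: on WHITE (5,3): turn R to N, flip to black, move to (4,3). |black|=4
Step 2: on WHITE (4,3): turn R to E, flip to black, move to (4,4). |black|=5
Step 3: on WHITE (4,4): turn R to S, flip to black, move to (5,4). |black|=6
Step 4: on WHITE (5,4): turn R to W, flip to black, move to (5,3). |black|=7
Step 5: on BLACK (5,3): turn L to S, flip to white, move to (6,3). |black|=6
Step 6: on WHITE (6,3): turn R to W, flip to black, move to (6,2). |black|=7
Step 7: on WHITE (6,2): turn R to N, flip to black, move to (5,2). |black|=8
Step 8: on WHITE (5,2): turn R to E, flip to black, move to (5,3). |black|=9
Step 9: on WHITE (5,3): turn R to S, flip to black, move to (6,3). |black|=10

Answer: BLACK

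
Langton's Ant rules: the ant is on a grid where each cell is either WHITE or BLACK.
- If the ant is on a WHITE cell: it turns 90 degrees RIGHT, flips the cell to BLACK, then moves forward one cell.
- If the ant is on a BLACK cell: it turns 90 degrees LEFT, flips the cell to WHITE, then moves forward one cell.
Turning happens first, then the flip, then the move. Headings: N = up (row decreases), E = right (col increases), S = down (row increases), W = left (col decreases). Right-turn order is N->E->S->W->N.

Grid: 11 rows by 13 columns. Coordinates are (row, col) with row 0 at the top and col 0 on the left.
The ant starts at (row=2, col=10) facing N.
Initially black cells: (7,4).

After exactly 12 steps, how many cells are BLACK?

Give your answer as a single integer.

Answer: 9

Derivation:
Step 1: on WHITE (2,10): turn R to E, flip to black, move to (2,11). |black|=2
Step 2: on WHITE (2,11): turn R to S, flip to black, move to (3,11). |black|=3
Step 3: on WHITE (3,11): turn R to W, flip to black, move to (3,10). |black|=4
Step 4: on WHITE (3,10): turn R to N, flip to black, move to (2,10). |black|=5
Step 5: on BLACK (2,10): turn L to W, flip to white, move to (2,9). |black|=4
Step 6: on WHITE (2,9): turn R to N, flip to black, move to (1,9). |black|=5
Step 7: on WHITE (1,9): turn R to E, flip to black, move to (1,10). |black|=6
Step 8: on WHITE (1,10): turn R to S, flip to black, move to (2,10). |black|=7
Step 9: on WHITE (2,10): turn R to W, flip to black, move to (2,9). |black|=8
Step 10: on BLACK (2,9): turn L to S, flip to white, move to (3,9). |black|=7
Step 11: on WHITE (3,9): turn R to W, flip to black, move to (3,8). |black|=8
Step 12: on WHITE (3,8): turn R to N, flip to black, move to (2,8). |black|=9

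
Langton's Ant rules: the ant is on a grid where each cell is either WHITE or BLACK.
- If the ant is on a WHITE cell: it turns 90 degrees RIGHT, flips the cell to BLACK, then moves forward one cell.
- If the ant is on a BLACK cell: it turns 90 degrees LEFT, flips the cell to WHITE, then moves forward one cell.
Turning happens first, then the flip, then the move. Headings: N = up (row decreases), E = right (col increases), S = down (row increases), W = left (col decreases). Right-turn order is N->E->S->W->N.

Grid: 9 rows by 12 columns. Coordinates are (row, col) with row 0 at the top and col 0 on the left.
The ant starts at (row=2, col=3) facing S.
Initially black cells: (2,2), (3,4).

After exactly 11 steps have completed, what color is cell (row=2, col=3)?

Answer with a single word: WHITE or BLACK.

Step 1: on WHITE (2,3): turn R to W, flip to black, move to (2,2). |black|=3
Step 2: on BLACK (2,2): turn L to S, flip to white, move to (3,2). |black|=2
Step 3: on WHITE (3,2): turn R to W, flip to black, move to (3,1). |black|=3
Step 4: on WHITE (3,1): turn R to N, flip to black, move to (2,1). |black|=4
Step 5: on WHITE (2,1): turn R to E, flip to black, move to (2,2). |black|=5
Step 6: on WHITE (2,2): turn R to S, flip to black, move to (3,2). |black|=6
Step 7: on BLACK (3,2): turn L to E, flip to white, move to (3,3). |black|=5
Step 8: on WHITE (3,3): turn R to S, flip to black, move to (4,3). |black|=6
Step 9: on WHITE (4,3): turn R to W, flip to black, move to (4,2). |black|=7
Step 10: on WHITE (4,2): turn R to N, flip to black, move to (3,2). |black|=8
Step 11: on WHITE (3,2): turn R to E, flip to black, move to (3,3). |black|=9

Answer: BLACK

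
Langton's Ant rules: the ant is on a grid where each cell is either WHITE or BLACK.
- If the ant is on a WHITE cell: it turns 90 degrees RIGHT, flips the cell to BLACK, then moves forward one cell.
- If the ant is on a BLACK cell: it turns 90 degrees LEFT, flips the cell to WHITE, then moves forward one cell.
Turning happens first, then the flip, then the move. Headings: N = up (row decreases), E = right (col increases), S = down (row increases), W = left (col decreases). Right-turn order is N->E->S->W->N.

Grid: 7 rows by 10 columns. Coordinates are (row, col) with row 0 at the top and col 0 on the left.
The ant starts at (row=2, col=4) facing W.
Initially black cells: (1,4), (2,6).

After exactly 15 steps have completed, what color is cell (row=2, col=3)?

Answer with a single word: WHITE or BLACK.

Answer: WHITE

Derivation:
Step 1: on WHITE (2,4): turn R to N, flip to black, move to (1,4). |black|=3
Step 2: on BLACK (1,4): turn L to W, flip to white, move to (1,3). |black|=2
Step 3: on WHITE (1,3): turn R to N, flip to black, move to (0,3). |black|=3
Step 4: on WHITE (0,3): turn R to E, flip to black, move to (0,4). |black|=4
Step 5: on WHITE (0,4): turn R to S, flip to black, move to (1,4). |black|=5
Step 6: on WHITE (1,4): turn R to W, flip to black, move to (1,3). |black|=6
Step 7: on BLACK (1,3): turn L to S, flip to white, move to (2,3). |black|=5
Step 8: on WHITE (2,3): turn R to W, flip to black, move to (2,2). |black|=6
Step 9: on WHITE (2,2): turn R to N, flip to black, move to (1,2). |black|=7
Step 10: on WHITE (1,2): turn R to E, flip to black, move to (1,3). |black|=8
Step 11: on WHITE (1,3): turn R to S, flip to black, move to (2,3). |black|=9
Step 12: on BLACK (2,3): turn L to E, flip to white, move to (2,4). |black|=8
Step 13: on BLACK (2,4): turn L to N, flip to white, move to (1,4). |black|=7
Step 14: on BLACK (1,4): turn L to W, flip to white, move to (1,3). |black|=6
Step 15: on BLACK (1,3): turn L to S, flip to white, move to (2,3). |black|=5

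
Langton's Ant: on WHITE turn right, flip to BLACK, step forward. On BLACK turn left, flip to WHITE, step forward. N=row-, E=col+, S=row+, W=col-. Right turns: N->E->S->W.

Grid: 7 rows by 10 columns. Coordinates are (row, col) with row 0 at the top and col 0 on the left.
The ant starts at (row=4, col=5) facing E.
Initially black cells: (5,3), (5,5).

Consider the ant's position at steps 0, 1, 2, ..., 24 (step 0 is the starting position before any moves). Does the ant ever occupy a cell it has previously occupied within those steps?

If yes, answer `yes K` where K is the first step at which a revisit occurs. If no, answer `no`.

Answer: yes 5

Derivation:
Step 1: on WHITE (4,5): turn R to S, flip to black, move to (5,5). |black|=3 — new cell
Step 2: on BLACK (5,5): turn L to E, flip to white, move to (5,6). |black|=2 — new cell
Step 3: on WHITE (5,6): turn R to S, flip to black, move to (6,6). |black|=3 — new cell
Step 4: on WHITE (6,6): turn R to W, flip to black, move to (6,5). |black|=4 — new cell
Step 5: on WHITE (6,5): turn R to N, flip to black, move to (5,5). |black|=5 — REVISIT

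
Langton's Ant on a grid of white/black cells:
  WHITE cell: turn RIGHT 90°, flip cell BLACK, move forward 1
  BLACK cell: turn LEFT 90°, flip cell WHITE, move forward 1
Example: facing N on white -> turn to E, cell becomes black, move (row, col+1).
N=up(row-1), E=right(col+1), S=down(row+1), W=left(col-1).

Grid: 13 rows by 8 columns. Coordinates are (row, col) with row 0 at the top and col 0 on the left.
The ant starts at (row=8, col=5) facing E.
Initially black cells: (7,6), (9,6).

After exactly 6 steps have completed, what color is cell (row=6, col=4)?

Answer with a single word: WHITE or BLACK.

Answer: WHITE

Derivation:
Step 1: on WHITE (8,5): turn R to S, flip to black, move to (9,5). |black|=3
Step 2: on WHITE (9,5): turn R to W, flip to black, move to (9,4). |black|=4
Step 3: on WHITE (9,4): turn R to N, flip to black, move to (8,4). |black|=5
Step 4: on WHITE (8,4): turn R to E, flip to black, move to (8,5). |black|=6
Step 5: on BLACK (8,5): turn L to N, flip to white, move to (7,5). |black|=5
Step 6: on WHITE (7,5): turn R to E, flip to black, move to (7,6). |black|=6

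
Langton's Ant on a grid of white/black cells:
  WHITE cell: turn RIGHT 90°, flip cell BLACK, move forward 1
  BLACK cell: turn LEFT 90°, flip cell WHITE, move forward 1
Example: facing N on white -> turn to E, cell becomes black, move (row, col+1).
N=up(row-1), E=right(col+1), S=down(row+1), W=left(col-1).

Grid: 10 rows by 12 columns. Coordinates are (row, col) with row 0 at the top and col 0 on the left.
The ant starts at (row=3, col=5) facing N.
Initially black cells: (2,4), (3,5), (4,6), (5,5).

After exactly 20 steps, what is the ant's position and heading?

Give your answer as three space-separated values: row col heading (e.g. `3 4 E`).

Answer: 3 1 N

Derivation:
Step 1: on BLACK (3,5): turn L to W, flip to white, move to (3,4). |black|=3
Step 2: on WHITE (3,4): turn R to N, flip to black, move to (2,4). |black|=4
Step 3: on BLACK (2,4): turn L to W, flip to white, move to (2,3). |black|=3
Step 4: on WHITE (2,3): turn R to N, flip to black, move to (1,3). |black|=4
Step 5: on WHITE (1,3): turn R to E, flip to black, move to (1,4). |black|=5
Step 6: on WHITE (1,4): turn R to S, flip to black, move to (2,4). |black|=6
Step 7: on WHITE (2,4): turn R to W, flip to black, move to (2,3). |black|=7
Step 8: on BLACK (2,3): turn L to S, flip to white, move to (3,3). |black|=6
Step 9: on WHITE (3,3): turn R to W, flip to black, move to (3,2). |black|=7
Step 10: on WHITE (3,2): turn R to N, flip to black, move to (2,2). |black|=8
Step 11: on WHITE (2,2): turn R to E, flip to black, move to (2,3). |black|=9
Step 12: on WHITE (2,3): turn R to S, flip to black, move to (3,3). |black|=10
Step 13: on BLACK (3,3): turn L to E, flip to white, move to (3,4). |black|=9
Step 14: on BLACK (3,4): turn L to N, flip to white, move to (2,4). |black|=8
Step 15: on BLACK (2,4): turn L to W, flip to white, move to (2,3). |black|=7
Step 16: on BLACK (2,3): turn L to S, flip to white, move to (3,3). |black|=6
Step 17: on WHITE (3,3): turn R to W, flip to black, move to (3,2). |black|=7
Step 18: on BLACK (3,2): turn L to S, flip to white, move to (4,2). |black|=6
Step 19: on WHITE (4,2): turn R to W, flip to black, move to (4,1). |black|=7
Step 20: on WHITE (4,1): turn R to N, flip to black, move to (3,1). |black|=8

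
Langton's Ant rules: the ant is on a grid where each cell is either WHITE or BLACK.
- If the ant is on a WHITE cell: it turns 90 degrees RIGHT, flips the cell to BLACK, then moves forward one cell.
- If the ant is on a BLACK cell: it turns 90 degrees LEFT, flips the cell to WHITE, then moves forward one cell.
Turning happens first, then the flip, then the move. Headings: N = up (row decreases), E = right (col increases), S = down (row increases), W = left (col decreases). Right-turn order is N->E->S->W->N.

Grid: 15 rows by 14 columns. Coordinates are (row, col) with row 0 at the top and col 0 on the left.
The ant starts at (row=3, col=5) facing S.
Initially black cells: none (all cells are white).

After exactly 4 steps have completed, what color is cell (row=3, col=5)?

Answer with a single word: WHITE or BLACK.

Step 1: on WHITE (3,5): turn R to W, flip to black, move to (3,4). |black|=1
Step 2: on WHITE (3,4): turn R to N, flip to black, move to (2,4). |black|=2
Step 3: on WHITE (2,4): turn R to E, flip to black, move to (2,5). |black|=3
Step 4: on WHITE (2,5): turn R to S, flip to black, move to (3,5). |black|=4

Answer: BLACK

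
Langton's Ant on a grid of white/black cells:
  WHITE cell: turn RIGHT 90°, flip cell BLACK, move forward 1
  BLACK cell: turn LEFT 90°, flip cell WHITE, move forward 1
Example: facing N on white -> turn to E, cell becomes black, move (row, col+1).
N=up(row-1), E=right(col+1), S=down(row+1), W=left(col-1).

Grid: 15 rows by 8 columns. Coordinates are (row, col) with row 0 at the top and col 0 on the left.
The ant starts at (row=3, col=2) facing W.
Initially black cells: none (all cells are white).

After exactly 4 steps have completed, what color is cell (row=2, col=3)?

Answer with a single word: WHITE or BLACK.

Step 1: on WHITE (3,2): turn R to N, flip to black, move to (2,2). |black|=1
Step 2: on WHITE (2,2): turn R to E, flip to black, move to (2,3). |black|=2
Step 3: on WHITE (2,3): turn R to S, flip to black, move to (3,3). |black|=3
Step 4: on WHITE (3,3): turn R to W, flip to black, move to (3,2). |black|=4

Answer: BLACK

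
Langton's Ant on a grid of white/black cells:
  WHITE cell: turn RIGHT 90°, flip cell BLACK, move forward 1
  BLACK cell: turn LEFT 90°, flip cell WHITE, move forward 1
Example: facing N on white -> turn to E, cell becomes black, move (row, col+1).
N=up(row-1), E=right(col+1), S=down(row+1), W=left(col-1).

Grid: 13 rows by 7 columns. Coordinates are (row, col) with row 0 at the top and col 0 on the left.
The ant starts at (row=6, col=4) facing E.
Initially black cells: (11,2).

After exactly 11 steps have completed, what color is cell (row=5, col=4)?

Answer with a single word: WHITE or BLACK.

Answer: WHITE

Derivation:
Step 1: on WHITE (6,4): turn R to S, flip to black, move to (7,4). |black|=2
Step 2: on WHITE (7,4): turn R to W, flip to black, move to (7,3). |black|=3
Step 3: on WHITE (7,3): turn R to N, flip to black, move to (6,3). |black|=4
Step 4: on WHITE (6,3): turn R to E, flip to black, move to (6,4). |black|=5
Step 5: on BLACK (6,4): turn L to N, flip to white, move to (5,4). |black|=4
Step 6: on WHITE (5,4): turn R to E, flip to black, move to (5,5). |black|=5
Step 7: on WHITE (5,5): turn R to S, flip to black, move to (6,5). |black|=6
Step 8: on WHITE (6,5): turn R to W, flip to black, move to (6,4). |black|=7
Step 9: on WHITE (6,4): turn R to N, flip to black, move to (5,4). |black|=8
Step 10: on BLACK (5,4): turn L to W, flip to white, move to (5,3). |black|=7
Step 11: on WHITE (5,3): turn R to N, flip to black, move to (4,3). |black|=8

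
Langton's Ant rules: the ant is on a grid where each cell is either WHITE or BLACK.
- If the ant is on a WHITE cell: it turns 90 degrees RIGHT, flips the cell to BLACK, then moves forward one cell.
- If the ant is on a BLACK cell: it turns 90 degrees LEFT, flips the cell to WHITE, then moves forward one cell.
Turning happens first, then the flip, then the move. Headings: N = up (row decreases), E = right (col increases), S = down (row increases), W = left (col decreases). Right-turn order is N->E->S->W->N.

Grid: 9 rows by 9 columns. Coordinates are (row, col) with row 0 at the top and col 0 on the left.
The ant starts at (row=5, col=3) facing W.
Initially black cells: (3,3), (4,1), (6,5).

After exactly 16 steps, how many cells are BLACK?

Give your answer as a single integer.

Step 1: on WHITE (5,3): turn R to N, flip to black, move to (4,3). |black|=4
Step 2: on WHITE (4,3): turn R to E, flip to black, move to (4,4). |black|=5
Step 3: on WHITE (4,4): turn R to S, flip to black, move to (5,4). |black|=6
Step 4: on WHITE (5,4): turn R to W, flip to black, move to (5,3). |black|=7
Step 5: on BLACK (5,3): turn L to S, flip to white, move to (6,3). |black|=6
Step 6: on WHITE (6,3): turn R to W, flip to black, move to (6,2). |black|=7
Step 7: on WHITE (6,2): turn R to N, flip to black, move to (5,2). |black|=8
Step 8: on WHITE (5,2): turn R to E, flip to black, move to (5,3). |black|=9
Step 9: on WHITE (5,3): turn R to S, flip to black, move to (6,3). |black|=10
Step 10: on BLACK (6,3): turn L to E, flip to white, move to (6,4). |black|=9
Step 11: on WHITE (6,4): turn R to S, flip to black, move to (7,4). |black|=10
Step 12: on WHITE (7,4): turn R to W, flip to black, move to (7,3). |black|=11
Step 13: on WHITE (7,3): turn R to N, flip to black, move to (6,3). |black|=12
Step 14: on WHITE (6,3): turn R to E, flip to black, move to (6,4). |black|=13
Step 15: on BLACK (6,4): turn L to N, flip to white, move to (5,4). |black|=12
Step 16: on BLACK (5,4): turn L to W, flip to white, move to (5,3). |black|=11

Answer: 11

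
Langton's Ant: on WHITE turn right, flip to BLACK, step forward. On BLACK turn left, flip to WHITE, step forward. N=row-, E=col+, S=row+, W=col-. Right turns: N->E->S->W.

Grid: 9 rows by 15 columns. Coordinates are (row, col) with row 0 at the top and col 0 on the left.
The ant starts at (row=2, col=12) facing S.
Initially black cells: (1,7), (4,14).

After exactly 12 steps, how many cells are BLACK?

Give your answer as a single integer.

Step 1: on WHITE (2,12): turn R to W, flip to black, move to (2,11). |black|=3
Step 2: on WHITE (2,11): turn R to N, flip to black, move to (1,11). |black|=4
Step 3: on WHITE (1,11): turn R to E, flip to black, move to (1,12). |black|=5
Step 4: on WHITE (1,12): turn R to S, flip to black, move to (2,12). |black|=6
Step 5: on BLACK (2,12): turn L to E, flip to white, move to (2,13). |black|=5
Step 6: on WHITE (2,13): turn R to S, flip to black, move to (3,13). |black|=6
Step 7: on WHITE (3,13): turn R to W, flip to black, move to (3,12). |black|=7
Step 8: on WHITE (3,12): turn R to N, flip to black, move to (2,12). |black|=8
Step 9: on WHITE (2,12): turn R to E, flip to black, move to (2,13). |black|=9
Step 10: on BLACK (2,13): turn L to N, flip to white, move to (1,13). |black|=8
Step 11: on WHITE (1,13): turn R to E, flip to black, move to (1,14). |black|=9
Step 12: on WHITE (1,14): turn R to S, flip to black, move to (2,14). |black|=10

Answer: 10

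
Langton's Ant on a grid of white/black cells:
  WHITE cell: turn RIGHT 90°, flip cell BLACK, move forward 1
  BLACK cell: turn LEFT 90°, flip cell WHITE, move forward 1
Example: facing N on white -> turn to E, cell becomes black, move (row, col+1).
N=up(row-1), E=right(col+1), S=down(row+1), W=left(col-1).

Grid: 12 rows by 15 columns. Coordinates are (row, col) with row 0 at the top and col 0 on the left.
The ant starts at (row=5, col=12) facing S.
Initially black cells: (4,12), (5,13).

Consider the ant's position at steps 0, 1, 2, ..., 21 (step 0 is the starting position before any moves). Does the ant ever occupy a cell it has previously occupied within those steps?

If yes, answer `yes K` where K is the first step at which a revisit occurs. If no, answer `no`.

Answer: yes 7

Derivation:
Step 1: on WHITE (5,12): turn R to W, flip to black, move to (5,11). |black|=3 — new cell
Step 2: on WHITE (5,11): turn R to N, flip to black, move to (4,11). |black|=4 — new cell
Step 3: on WHITE (4,11): turn R to E, flip to black, move to (4,12). |black|=5 — new cell
Step 4: on BLACK (4,12): turn L to N, flip to white, move to (3,12). |black|=4 — new cell
Step 5: on WHITE (3,12): turn R to E, flip to black, move to (3,13). |black|=5 — new cell
Step 6: on WHITE (3,13): turn R to S, flip to black, move to (4,13). |black|=6 — new cell
Step 7: on WHITE (4,13): turn R to W, flip to black, move to (4,12). |black|=7 — REVISIT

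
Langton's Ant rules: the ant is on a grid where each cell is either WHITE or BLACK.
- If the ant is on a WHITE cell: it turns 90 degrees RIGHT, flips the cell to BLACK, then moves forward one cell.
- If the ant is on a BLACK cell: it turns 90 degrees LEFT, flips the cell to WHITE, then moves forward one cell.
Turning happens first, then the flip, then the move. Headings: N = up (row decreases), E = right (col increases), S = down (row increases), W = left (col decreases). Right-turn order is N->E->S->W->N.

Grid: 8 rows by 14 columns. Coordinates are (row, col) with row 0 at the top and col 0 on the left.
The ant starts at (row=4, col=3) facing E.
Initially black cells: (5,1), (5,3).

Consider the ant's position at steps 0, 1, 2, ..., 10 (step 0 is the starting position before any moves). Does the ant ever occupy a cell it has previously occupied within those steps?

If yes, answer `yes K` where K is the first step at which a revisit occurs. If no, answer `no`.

Step 1: on WHITE (4,3): turn R to S, flip to black, move to (5,3). |black|=3 — new cell
Step 2: on BLACK (5,3): turn L to E, flip to white, move to (5,4). |black|=2 — new cell
Step 3: on WHITE (5,4): turn R to S, flip to black, move to (6,4). |black|=3 — new cell
Step 4: on WHITE (6,4): turn R to W, flip to black, move to (6,3). |black|=4 — new cell
Step 5: on WHITE (6,3): turn R to N, flip to black, move to (5,3). |black|=5 — REVISIT

Answer: yes 5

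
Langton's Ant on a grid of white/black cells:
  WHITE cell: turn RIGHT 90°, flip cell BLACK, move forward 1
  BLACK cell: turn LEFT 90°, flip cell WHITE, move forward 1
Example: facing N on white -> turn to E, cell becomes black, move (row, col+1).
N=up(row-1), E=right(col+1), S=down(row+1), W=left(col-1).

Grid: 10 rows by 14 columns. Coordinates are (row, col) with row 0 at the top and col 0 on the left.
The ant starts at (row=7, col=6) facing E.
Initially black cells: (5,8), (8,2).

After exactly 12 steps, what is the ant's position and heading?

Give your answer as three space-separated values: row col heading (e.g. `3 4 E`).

Step 1: on WHITE (7,6): turn R to S, flip to black, move to (8,6). |black|=3
Step 2: on WHITE (8,6): turn R to W, flip to black, move to (8,5). |black|=4
Step 3: on WHITE (8,5): turn R to N, flip to black, move to (7,5). |black|=5
Step 4: on WHITE (7,5): turn R to E, flip to black, move to (7,6). |black|=6
Step 5: on BLACK (7,6): turn L to N, flip to white, move to (6,6). |black|=5
Step 6: on WHITE (6,6): turn R to E, flip to black, move to (6,7). |black|=6
Step 7: on WHITE (6,7): turn R to S, flip to black, move to (7,7). |black|=7
Step 8: on WHITE (7,7): turn R to W, flip to black, move to (7,6). |black|=8
Step 9: on WHITE (7,6): turn R to N, flip to black, move to (6,6). |black|=9
Step 10: on BLACK (6,6): turn L to W, flip to white, move to (6,5). |black|=8
Step 11: on WHITE (6,5): turn R to N, flip to black, move to (5,5). |black|=9
Step 12: on WHITE (5,5): turn R to E, flip to black, move to (5,6). |black|=10

Answer: 5 6 E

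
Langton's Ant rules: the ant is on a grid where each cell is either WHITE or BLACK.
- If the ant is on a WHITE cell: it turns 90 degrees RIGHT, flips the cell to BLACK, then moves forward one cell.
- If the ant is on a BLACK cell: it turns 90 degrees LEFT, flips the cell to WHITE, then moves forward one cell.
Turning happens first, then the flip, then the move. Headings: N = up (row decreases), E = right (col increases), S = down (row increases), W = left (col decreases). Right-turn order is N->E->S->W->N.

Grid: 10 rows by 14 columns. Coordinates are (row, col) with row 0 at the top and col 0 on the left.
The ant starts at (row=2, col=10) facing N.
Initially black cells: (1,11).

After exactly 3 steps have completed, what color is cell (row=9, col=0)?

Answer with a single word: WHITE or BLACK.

Step 1: on WHITE (2,10): turn R to E, flip to black, move to (2,11). |black|=2
Step 2: on WHITE (2,11): turn R to S, flip to black, move to (3,11). |black|=3
Step 3: on WHITE (3,11): turn R to W, flip to black, move to (3,10). |black|=4

Answer: WHITE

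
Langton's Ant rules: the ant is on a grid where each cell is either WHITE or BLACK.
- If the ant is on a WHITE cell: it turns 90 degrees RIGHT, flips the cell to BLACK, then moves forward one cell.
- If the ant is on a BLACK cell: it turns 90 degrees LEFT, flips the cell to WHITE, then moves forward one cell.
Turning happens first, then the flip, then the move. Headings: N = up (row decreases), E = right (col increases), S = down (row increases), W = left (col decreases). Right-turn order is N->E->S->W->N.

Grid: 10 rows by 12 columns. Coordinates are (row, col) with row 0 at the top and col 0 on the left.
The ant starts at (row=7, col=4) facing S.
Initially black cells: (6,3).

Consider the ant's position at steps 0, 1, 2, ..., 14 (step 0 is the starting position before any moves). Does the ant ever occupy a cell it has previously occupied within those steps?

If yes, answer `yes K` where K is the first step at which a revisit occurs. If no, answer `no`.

Step 1: on WHITE (7,4): turn R to W, flip to black, move to (7,3). |black|=2 — new cell
Step 2: on WHITE (7,3): turn R to N, flip to black, move to (6,3). |black|=3 — new cell
Step 3: on BLACK (6,3): turn L to W, flip to white, move to (6,2). |black|=2 — new cell
Step 4: on WHITE (6,2): turn R to N, flip to black, move to (5,2). |black|=3 — new cell
Step 5: on WHITE (5,2): turn R to E, flip to black, move to (5,3). |black|=4 — new cell
Step 6: on WHITE (5,3): turn R to S, flip to black, move to (6,3). |black|=5 — REVISIT

Answer: yes 6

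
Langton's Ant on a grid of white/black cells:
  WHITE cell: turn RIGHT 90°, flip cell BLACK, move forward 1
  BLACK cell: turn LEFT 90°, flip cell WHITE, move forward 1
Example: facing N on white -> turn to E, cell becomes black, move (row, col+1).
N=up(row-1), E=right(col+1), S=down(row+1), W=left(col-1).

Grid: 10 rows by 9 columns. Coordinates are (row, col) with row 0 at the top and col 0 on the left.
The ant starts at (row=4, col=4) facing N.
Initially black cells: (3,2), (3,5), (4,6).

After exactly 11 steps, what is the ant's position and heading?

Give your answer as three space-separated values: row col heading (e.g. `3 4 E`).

Answer: 5 2 W

Derivation:
Step 1: on WHITE (4,4): turn R to E, flip to black, move to (4,5). |black|=4
Step 2: on WHITE (4,5): turn R to S, flip to black, move to (5,5). |black|=5
Step 3: on WHITE (5,5): turn R to W, flip to black, move to (5,4). |black|=6
Step 4: on WHITE (5,4): turn R to N, flip to black, move to (4,4). |black|=7
Step 5: on BLACK (4,4): turn L to W, flip to white, move to (4,3). |black|=6
Step 6: on WHITE (4,3): turn R to N, flip to black, move to (3,3). |black|=7
Step 7: on WHITE (3,3): turn R to E, flip to black, move to (3,4). |black|=8
Step 8: on WHITE (3,4): turn R to S, flip to black, move to (4,4). |black|=9
Step 9: on WHITE (4,4): turn R to W, flip to black, move to (4,3). |black|=10
Step 10: on BLACK (4,3): turn L to S, flip to white, move to (5,3). |black|=9
Step 11: on WHITE (5,3): turn R to W, flip to black, move to (5,2). |black|=10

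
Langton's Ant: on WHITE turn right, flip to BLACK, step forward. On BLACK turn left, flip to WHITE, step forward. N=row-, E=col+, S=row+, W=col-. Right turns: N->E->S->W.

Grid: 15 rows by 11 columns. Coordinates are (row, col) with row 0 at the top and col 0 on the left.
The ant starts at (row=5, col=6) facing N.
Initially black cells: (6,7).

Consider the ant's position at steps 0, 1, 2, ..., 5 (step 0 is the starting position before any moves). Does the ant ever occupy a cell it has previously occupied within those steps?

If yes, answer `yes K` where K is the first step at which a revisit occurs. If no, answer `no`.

Step 1: on WHITE (5,6): turn R to E, flip to black, move to (5,7). |black|=2 — new cell
Step 2: on WHITE (5,7): turn R to S, flip to black, move to (6,7). |black|=3 — new cell
Step 3: on BLACK (6,7): turn L to E, flip to white, move to (6,8). |black|=2 — new cell
Step 4: on WHITE (6,8): turn R to S, flip to black, move to (7,8). |black|=3 — new cell
Step 5: on WHITE (7,8): turn R to W, flip to black, move to (7,7). |black|=4 — new cell
No revisit within 5 steps.

Answer: no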